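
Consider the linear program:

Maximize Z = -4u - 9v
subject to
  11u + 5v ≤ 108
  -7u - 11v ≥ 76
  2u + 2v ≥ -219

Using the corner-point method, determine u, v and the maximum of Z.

Feasible corners and Z = -4u - 9v:
  (784/43, -796/43) → Z = 4028/43
  (437/4, -875/4) → Z = 6127/4
  (-2257/8, 1381/8) → Z = -3401/8

u = 437/4, v = -875/4, maximum Z = 6127/4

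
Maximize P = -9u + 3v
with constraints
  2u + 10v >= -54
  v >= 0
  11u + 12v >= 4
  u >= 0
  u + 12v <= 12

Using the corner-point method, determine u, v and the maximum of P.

u = 0, v = 1, maximum P = 3

Feasible corners and P = -9u + 3v:
  (4/11, 0) → P = -36/11
  (12, 0) → P = -108
  (0, 1/3) → P = 1
  (0, 1) → P = 3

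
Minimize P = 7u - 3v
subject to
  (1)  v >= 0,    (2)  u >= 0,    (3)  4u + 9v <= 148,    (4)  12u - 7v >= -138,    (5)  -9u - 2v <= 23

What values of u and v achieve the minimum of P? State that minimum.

u = 0, v = 148/9, minimum P = -148/3

Feasible corners and P = 7u - 3v:
  (0, 0) → P = 0
  (37, 0) → P = 259
  (0, 148/9) → P = -148/3

The binding constraints are u = 0 and 4u + 9v = 148.
Solving simultaneously gives u = 0, v = 148/9.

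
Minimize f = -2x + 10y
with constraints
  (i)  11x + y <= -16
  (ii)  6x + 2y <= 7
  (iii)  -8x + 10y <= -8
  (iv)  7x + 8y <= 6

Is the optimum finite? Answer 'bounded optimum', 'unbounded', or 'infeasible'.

From the feasible point (-76/59, -108/59), moving in the direction (1, -11) keeps every constraint satisfied while f decreases without bound.

unbounded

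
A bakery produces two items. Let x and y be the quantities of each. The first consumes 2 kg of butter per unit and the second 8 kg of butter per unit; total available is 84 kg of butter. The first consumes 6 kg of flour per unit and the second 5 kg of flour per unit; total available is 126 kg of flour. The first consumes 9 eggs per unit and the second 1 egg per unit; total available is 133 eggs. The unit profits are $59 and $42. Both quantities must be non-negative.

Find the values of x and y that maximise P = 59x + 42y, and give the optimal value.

x = 14, y = 7, maximum P = 1120

Extreme points and P = 59x + 42y:
  (0, 0) → P = 0
  (0, 21/2) → P = 441
  (133/9, 0) → P = 7847/9
  (14, 7) → P = 1120

At the optimal vertex, 2x + 8y = 84 and 9x + y = 133.
Solving simultaneously gives x = 14, y = 7.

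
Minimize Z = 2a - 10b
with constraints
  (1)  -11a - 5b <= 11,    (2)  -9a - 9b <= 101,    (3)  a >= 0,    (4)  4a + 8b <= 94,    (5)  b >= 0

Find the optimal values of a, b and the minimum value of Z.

Extreme points and Z = 2a - 10b:
  (0, 47/4) → Z = -235/2
  (0, 0) → Z = 0
  (47/2, 0) → Z = 47

The binding constraints are a = 0 and 4a + 8b = 94.
Solving simultaneously gives a = 0, b = 47/4.

a = 0, b = 47/4, minimum Z = -235/2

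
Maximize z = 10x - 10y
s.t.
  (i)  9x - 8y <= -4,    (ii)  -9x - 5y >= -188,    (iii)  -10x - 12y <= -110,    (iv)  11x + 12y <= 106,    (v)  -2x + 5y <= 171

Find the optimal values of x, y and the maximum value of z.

Extreme points and z = 10x - 10y:
  (-4, 25/2) → z = -165
  (-751/37, 965/37) → z = -17160/37
  (-1522/79, 2093/79) → z = -36150/79

At the optimal vertex, -10x - 12y = -110 and 11x + 12y = 106.
Solving simultaneously gives x = -4, y = 25/2.

x = -4, y = 25/2, maximum z = -165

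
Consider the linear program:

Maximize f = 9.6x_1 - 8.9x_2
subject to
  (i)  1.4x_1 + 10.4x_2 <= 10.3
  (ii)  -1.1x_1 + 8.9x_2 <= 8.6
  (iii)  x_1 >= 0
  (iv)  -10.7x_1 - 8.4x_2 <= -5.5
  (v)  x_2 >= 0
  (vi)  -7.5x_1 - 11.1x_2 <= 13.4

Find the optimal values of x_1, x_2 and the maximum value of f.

Extreme points and f = 9.6x_1 - 8.9x_2:
  (223/2390, 2337/2390) → f = -37317/4780
  (103/14, 0) → f = 2472/35
  (0, 86/89) → f = -43/5
  (0, 55/84) → f = -979/168
  (55/107, 0) → f = 528/107

x_1 = 103/14, x_2 = 0, maximum f = 2472/35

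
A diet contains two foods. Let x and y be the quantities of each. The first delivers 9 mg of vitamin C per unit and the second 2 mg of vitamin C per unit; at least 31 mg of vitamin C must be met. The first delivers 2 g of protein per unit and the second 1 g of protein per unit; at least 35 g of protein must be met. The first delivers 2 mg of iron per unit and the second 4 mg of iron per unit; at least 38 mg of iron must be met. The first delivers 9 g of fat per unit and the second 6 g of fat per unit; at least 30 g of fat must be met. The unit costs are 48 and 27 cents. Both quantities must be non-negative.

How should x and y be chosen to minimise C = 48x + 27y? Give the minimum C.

Feasible corners and C = 48x + 27y:
  (0, 35) → C = 945
  (19, 0) → C = 912
  (17, 1) → C = 843
The feasible region is unbounded (it extends along (0, 1), (1, 0)), but C strictly increases along every unbounded feasible direction, so there is no improving ray and the minimum is attained at a vertex.

The binding constraints are 2x + y = 35 and 2x + 4y = 38.
Solving simultaneously gives x = 17, y = 1.

x = 17, y = 1, minimum C = 843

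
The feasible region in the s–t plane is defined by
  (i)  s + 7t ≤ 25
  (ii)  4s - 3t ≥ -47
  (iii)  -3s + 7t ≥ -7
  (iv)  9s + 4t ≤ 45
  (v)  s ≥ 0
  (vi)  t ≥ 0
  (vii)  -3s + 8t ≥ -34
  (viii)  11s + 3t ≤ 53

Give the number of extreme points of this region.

Pairwise boundary intersections that survive every other constraint:
  (215/59, 180/59)
  (0, 25/7)
  (7/3, 0)
  (196/43, 41/43)
  (77/17, 18/17)
  (0, 0)

6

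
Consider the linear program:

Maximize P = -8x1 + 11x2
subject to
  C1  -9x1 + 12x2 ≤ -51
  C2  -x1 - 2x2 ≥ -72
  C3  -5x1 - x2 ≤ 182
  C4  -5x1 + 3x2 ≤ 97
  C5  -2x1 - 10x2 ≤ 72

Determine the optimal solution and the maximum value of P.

x1 = 161/5, x2 = 199/10, maximum P = -387/10

Corner points and P = -8x1 + 11x2:
  (161/5, 199/10) → P = -387/10
  (-59/19, -125/19) → P = -903/19
  (144, -36) → P = -1548

The binding constraints are -9x1 + 12x2 = -51 and -x1 - 2x2 = -72.
Solving simultaneously gives x1 = 161/5, x2 = 199/10.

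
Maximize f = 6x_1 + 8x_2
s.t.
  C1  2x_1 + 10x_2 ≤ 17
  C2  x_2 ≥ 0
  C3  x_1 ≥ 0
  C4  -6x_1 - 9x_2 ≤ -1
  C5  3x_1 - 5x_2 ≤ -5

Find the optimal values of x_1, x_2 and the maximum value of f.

x_1 = 7/8, x_2 = 61/40, maximum f = 349/20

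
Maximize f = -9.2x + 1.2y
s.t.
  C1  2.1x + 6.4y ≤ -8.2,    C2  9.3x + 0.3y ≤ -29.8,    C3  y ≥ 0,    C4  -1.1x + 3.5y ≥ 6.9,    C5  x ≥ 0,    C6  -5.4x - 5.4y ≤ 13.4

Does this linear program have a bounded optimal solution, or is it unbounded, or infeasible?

infeasible

The boundaries x = 0 and -5.4x - 5.4y = 13.4 meet at (0, -67/27), but that point violates 9.3x + 0.3y ≤ -29.8. Every candidate vertex is excluded by some other constraint, so the feasible region is empty.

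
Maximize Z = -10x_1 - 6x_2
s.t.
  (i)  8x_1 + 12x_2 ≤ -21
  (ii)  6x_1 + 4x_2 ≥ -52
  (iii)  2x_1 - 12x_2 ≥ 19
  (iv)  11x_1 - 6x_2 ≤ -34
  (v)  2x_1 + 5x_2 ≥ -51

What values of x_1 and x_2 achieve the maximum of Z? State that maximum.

Corner points and Z = -10x_1 - 6x_2:
  (-137/20, -109/40) → Z = 1697/20
  (-28/5, -23/5) → Z = 418/5
  (-87/20, -277/120) → Z = 1147/20

x_1 = -137/20, x_2 = -109/40, maximum Z = 1697/20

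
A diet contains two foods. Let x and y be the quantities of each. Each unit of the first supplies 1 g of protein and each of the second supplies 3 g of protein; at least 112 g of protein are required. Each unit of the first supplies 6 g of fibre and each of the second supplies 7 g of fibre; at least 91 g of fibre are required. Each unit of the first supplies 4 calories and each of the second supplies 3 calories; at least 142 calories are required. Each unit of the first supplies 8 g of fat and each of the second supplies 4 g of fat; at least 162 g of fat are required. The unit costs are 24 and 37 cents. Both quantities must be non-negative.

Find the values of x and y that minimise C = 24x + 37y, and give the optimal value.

x = 10, y = 34, minimum C = 1498

Corner points and C = 24x + 37y:
  (0, 142/3) → C = 5254/3
  (112, 0) → C = 2688
  (10, 34) → C = 1498
The feasible region is unbounded (it extends along (0, 1), (1, 0)), but C strictly increases along every unbounded feasible direction, so there is no improving ray and the minimum is attained at a vertex.

At the optimal vertex, x + 3y = 112 and 4x + 3y = 142.
Solving simultaneously gives x = 10, y = 34.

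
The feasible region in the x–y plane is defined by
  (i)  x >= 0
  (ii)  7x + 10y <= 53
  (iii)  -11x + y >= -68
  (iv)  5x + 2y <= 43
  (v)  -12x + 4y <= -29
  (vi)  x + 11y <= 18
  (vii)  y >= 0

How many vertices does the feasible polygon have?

Intersecting each pair of boundary lines and keeping only the points that satisfy every inequality leaves:
  (733/117, 107/117)
  (403/67, 73/67)
  (68/11, 0)
  (23/8, 11/8)
  (29/12, 0)

5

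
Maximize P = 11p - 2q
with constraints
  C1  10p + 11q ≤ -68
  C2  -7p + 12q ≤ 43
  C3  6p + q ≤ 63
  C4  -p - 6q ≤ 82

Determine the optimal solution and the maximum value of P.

Corner points and P = 11p - 2q:
  (-1289/197, -46/197) → P = -14087/197
  (494/49, -752/49) → P = 6938/49
  (-23, -59/6) → P = -700/3

At the optimal vertex, 10p + 11q = -68 and -p - 6q = 82.
Solving simultaneously gives p = 494/49, q = -752/49.

p = 494/49, q = -752/49, maximum P = 6938/49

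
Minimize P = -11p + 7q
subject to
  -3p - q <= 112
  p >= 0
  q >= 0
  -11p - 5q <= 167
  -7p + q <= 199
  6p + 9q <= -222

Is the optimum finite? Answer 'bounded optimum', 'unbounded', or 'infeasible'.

The boundaries p = 0 and q = 0 meet at (0, 0), but that point violates 6p + 9q ≤ -222. Every candidate vertex is excluded by some other constraint, so the feasible region is empty.

infeasible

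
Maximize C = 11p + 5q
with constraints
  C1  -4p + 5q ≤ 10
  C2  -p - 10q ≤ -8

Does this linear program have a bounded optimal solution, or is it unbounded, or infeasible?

unbounded

From the feasible point (-4/3, 14/15), moving in the direction (10, -1) keeps every constraint satisfied while C increases without bound.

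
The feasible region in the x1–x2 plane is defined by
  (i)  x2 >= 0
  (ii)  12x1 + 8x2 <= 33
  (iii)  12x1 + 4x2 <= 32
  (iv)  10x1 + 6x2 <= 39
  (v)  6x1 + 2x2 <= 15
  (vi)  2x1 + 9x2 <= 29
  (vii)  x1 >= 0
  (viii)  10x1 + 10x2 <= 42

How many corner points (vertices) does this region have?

5

Pairwise boundary intersections that survive every other constraint:
  (5/2, 0)
  (0, 0)
  (9/4, 3/4)
  (65/92, 141/46)
  (0, 29/9)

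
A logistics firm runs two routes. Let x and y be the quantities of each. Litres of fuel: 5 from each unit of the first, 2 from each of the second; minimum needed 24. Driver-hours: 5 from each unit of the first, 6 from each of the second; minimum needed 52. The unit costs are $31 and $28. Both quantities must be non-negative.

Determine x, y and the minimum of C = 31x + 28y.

Vertices and C = 31x + 28y:
  (0, 12) → C = 336
  (52/5, 0) → C = 1612/5
  (2, 7) → C = 258
The feasible region is unbounded (it extends along (0, 1), (1, 0)), but C strictly increases along every unbounded feasible direction, so there is no improving ray and the minimum is attained at a vertex.

The optimum lies where 5x + 2y = 24 and 5x + 6y = 52.
Solving simultaneously gives x = 2, y = 7.

x = 2, y = 7, minimum C = 258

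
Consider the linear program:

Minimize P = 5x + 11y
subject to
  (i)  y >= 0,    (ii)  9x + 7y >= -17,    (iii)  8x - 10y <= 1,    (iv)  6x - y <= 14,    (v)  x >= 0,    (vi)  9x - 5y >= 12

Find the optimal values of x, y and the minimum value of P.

x = 23/10, y = 87/50, minimum P = 766/25

Extreme points and P = 5x + 11y:
  (139/52, 53/26) → P = 1861/52
  (23/10, 87/50) → P = 766/25
  (58/21, 18/7) → P = 884/21

The optimum lies where 8x - 10y = 1 and 9x - 5y = 12.
Solving simultaneously gives x = 23/10, y = 87/50.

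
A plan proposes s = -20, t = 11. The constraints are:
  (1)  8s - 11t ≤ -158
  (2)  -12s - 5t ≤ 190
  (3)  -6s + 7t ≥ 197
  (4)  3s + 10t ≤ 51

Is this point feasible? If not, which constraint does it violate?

(1): -281 ≤ -158 ✓
(2): 185 ≤ 190 ✓
(3): 197 ≥ 197 ✓
(4): 50 ≤ 51 ✓

feasible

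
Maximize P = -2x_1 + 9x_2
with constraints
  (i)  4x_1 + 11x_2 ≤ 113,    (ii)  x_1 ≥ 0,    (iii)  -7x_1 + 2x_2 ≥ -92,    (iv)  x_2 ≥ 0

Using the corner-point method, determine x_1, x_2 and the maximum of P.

x_1 = 0, x_2 = 113/11, maximum P = 1017/11

Corner points and P = -2x_1 + 9x_2:
  (0, 113/11) → P = 1017/11
  (1238/85, 423/85) → P = 1331/85
  (0, 0) → P = 0
  (92/7, 0) → P = -184/7

At the optimal vertex, 4x_1 + 11x_2 = 113 and x_1 = 0.
Solving simultaneously gives x_1 = 0, x_2 = 113/11.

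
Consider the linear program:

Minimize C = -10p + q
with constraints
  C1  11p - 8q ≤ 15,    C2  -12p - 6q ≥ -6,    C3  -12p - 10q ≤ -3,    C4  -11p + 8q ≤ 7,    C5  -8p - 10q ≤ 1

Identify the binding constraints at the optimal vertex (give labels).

C1 and C2

Feasible corners and C = -10p + q:
  (23/27, -19/27) → C = -83/9
  (87/103, -147/206) → C = -1887/206
  (1/27, 25/27) → C = 5/9
  (-23/103, 117/206) → C = 577/206

The minimum is at (23/27, -19/27). Substituting into each constraint, equality holds for C1 and C2; the remaining constraints have slack.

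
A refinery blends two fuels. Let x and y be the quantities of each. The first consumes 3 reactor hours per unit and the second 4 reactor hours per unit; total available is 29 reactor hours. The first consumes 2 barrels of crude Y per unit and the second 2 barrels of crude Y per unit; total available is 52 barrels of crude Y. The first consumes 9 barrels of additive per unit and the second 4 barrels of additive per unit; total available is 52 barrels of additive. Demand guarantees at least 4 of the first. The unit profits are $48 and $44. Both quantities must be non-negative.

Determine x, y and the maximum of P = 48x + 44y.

The optimum lies where 9x + 4y = 52 and x = 4.
Solving simultaneously gives x = 4, y = 4.

x = 4, y = 4, maximum P = 368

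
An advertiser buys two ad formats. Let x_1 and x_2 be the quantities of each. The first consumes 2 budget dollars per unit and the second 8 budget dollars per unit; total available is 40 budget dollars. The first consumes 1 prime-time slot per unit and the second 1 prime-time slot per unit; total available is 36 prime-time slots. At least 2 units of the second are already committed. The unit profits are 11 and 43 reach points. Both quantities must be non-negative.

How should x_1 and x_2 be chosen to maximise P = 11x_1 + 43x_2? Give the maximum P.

x_1 = 12, x_2 = 2, maximum P = 218

The binding constraints are 2x_1 + 8x_2 = 40 and x_2 = 2.
Solving simultaneously gives x_1 = 12, x_2 = 2.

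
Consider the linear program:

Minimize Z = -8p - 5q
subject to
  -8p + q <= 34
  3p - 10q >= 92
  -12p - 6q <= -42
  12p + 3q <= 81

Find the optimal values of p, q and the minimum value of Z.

Feasible corners and Z = -8p - 5q:
  (162/23, -163/23) → Z = -481/23
  (362/43, -287/43) → Z = -1461/43
  (10, -13) → Z = -15

At the optimal vertex, 3p - 10q = 92 and 12p + 3q = 81.
Solving simultaneously gives p = 362/43, q = -287/43.

p = 362/43, q = -287/43, minimum Z = -1461/43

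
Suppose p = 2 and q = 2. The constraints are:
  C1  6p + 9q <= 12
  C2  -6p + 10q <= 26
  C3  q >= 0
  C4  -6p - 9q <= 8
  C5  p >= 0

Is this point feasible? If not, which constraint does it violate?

not feasible — violates C1

Constraint C1: 6p + 9q = 30, which is not ≤ 12. All other constraints are satisfied.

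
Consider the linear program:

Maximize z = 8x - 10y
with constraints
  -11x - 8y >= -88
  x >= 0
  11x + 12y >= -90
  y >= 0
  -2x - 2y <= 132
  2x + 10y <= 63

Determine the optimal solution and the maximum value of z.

x = 8, y = 0, maximum z = 64

Feasible corners and z = 8x - 10y:
  (8, 0) → z = 64
  (4, 11/2) → z = -23
  (0, 0) → z = 0
  (0, 63/10) → z = -63

At the optimal vertex, -11x - 8y = -88 and y = 0.
Solving simultaneously gives x = 8, y = 0.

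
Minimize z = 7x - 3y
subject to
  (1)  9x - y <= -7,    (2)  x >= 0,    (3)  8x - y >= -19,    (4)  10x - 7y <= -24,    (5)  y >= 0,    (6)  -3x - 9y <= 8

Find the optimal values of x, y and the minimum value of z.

x = 12, y = 115, minimum z = -261

Corner points and z = 7x - 3y:
  (0, 7) → z = -21
  (12, 115) → z = -261
  (0, 19) → z = -57

The optimum lies where 9x - y = -7 and 8x - y = -19.
Solving simultaneously gives x = 12, y = 115.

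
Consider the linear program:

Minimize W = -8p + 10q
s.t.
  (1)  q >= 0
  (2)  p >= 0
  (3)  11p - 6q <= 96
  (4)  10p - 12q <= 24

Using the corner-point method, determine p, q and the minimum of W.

p = 12/5, q = 0, minimum W = -96/5

The feasible region is unbounded (it extends along (0, 1), (6, 11)), but W strictly increases along every unbounded feasible direction, so there is no improving ray and the minimum is attained at a vertex.

At the optimal vertex, q = 0 and 10p - 12q = 24.
Solving simultaneously gives p = 12/5, q = 0.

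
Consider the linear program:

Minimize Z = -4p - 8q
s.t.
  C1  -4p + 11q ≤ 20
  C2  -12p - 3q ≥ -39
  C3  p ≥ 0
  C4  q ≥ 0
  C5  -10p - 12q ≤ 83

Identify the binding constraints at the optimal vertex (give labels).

C1 and C2

Extreme points and Z = -4p - 8q:
  (41/16, 11/4) → Z = -129/4
  (0, 20/11) → Z = -160/11
  (13/4, 0) → Z = -13
  (0, 0) → Z = 0

The minimum is at (41/16, 11/4). Substituting into each constraint, equality holds for C1 and C2; the remaining constraints have slack.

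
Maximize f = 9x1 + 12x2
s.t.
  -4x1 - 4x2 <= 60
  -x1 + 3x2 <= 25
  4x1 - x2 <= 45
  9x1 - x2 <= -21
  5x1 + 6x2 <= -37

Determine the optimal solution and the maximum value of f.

Feasible corners and f = 9x1 + 12x2:
  (-35/2, 5/2) → f = -255/2
  (-18/5, -57/5) → f = -846/5
  (-87/7, 88/21) → f = -431/7
  (-163/59, -228/59) → f = -4203/59

x1 = -87/7, x2 = 88/21, maximum f = -431/7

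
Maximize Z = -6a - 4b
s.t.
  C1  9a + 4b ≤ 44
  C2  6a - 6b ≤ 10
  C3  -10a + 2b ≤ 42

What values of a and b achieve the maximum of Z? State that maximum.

a = -17/3, b = -22/3, maximum Z = 190/3

Feasible corners and Z = -6a - 4b:
  (152/39, 29/13) → Z = -420/13
  (-40/29, 409/29) → Z = -1396/29
  (-17/3, -22/3) → Z = 190/3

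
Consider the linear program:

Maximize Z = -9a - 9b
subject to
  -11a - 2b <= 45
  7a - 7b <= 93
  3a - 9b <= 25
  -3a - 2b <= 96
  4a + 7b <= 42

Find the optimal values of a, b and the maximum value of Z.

a = -71/21, b = -82/21, maximum Z = 459/7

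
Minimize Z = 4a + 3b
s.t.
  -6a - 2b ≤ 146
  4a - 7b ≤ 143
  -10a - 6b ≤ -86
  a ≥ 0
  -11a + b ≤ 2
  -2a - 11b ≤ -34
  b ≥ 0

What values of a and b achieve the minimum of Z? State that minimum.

a = 53/7, b = 12/7, minimum Z = 248/7

The feasible region is unbounded (it extends along (7, 4), (1, 11)), but Z strictly increases along every unbounded feasible direction, so there is no improving ray and the minimum is attained at a vertex.

The binding constraints are -10a - 6b = -86 and -2a - 11b = -34.
Solving simultaneously gives a = 53/7, b = 12/7.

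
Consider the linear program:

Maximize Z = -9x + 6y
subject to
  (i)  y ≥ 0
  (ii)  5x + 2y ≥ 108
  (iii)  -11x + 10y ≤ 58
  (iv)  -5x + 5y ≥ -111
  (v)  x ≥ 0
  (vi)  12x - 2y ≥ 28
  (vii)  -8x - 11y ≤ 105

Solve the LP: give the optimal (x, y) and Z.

Corner points and Z = -9x + 6y:
  (108/5, 0) → Z = -972/5
  (111/5, 0) → Z = -999/5
  (241/18, 739/36) → Z = 8/3
The feasible region is unbounded (it extends along (10, 11), (1, 1)), but Z strictly decreases along every unbounded feasible direction, so there is no improving ray and the maximum is attained at a vertex.

x = 241/18, y = 739/36, maximum Z = 8/3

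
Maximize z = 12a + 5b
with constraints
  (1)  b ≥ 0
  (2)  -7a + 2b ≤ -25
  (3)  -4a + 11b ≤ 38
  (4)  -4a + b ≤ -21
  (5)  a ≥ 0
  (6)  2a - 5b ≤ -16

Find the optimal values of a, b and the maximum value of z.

a = 7, b = 6, maximum z = 114

Extreme points and z = 12a + 5b:
  (269/40, 59/10) → z = 551/5
  (7, 6) → z = 114
  (121/18, 53/9) → z = 991/9

At the optimal vertex, -4a + 11b = 38 and 2a - 5b = -16.
Solving simultaneously gives a = 7, b = 6.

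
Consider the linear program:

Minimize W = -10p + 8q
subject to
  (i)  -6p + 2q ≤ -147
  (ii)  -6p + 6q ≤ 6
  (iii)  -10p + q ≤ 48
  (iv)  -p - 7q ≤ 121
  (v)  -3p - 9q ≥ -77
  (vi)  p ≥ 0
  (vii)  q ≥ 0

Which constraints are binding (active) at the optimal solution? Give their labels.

(v) and (vii)

Feasible corners and W = -10p + 8q:
  (1477/60, 7/20) → W = -7301/30
  (49/2, 0) → W = -245
  (77/3, 0) → W = -770/3

The minimum is at (77/3, 0). Substituting into each constraint, equality holds for (v) and (vii); the remaining constraints have slack.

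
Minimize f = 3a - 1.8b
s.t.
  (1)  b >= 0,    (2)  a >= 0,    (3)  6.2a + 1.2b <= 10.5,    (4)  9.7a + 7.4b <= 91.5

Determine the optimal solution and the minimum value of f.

Feasible corners and f = 3a - 1.8b:
  (0, 0) → f = 0
  (105/62, 0) → f = 315/62
  (0, 35/4) → f = -63/4

a = 0, b = 8.75, minimum f = -15.75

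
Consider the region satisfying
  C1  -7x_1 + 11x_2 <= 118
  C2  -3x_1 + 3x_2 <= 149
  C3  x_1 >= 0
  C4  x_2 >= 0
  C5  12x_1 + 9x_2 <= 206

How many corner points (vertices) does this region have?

Intersecting each pair of boundary lines and keeping only the points that satisfy every inequality leaves:
  (0, 118/11)
  (1204/195, 2858/195)
  (0, 0)
  (103/6, 0)

4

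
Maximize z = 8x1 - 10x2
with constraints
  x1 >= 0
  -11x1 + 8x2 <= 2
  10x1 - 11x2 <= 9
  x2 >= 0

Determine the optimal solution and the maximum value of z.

Feasible corners and z = 8x1 - 10x2:
  (0, 1/4) → z = -5/2
  (0, 0) → z = 0
  (9/10, 0) → z = 36/5
The feasible region is unbounded (it extends along (11, 10), (8, 11)), but z strictly decreases along every unbounded feasible direction, so there is no improving ray and the maximum is attained at a vertex.

x1 = 9/10, x2 = 0, maximum z = 36/5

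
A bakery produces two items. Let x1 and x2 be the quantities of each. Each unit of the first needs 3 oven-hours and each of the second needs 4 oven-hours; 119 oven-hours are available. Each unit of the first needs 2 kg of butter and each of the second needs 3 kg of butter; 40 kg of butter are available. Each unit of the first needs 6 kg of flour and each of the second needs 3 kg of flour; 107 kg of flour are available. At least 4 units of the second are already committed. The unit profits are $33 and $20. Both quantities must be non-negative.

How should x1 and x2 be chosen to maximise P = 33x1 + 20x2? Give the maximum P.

x1 = 14, x2 = 4, maximum P = 542

Corner points and P = 33x1 + 20x2:
  (0, 40/3) → P = 800/3
  (0, 4) → P = 80
  (14, 4) → P = 542

The optimum lies where 2x1 + 3x2 = 40 and x2 = 4.
Solving simultaneously gives x1 = 14, x2 = 4.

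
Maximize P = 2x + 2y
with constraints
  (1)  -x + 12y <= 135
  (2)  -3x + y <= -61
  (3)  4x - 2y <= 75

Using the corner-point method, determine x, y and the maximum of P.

x = 585/23, y = 615/46, maximum P = 1785/23

Extreme points and P = 2x + 2y:
  (867/35, 466/35) → P = 2666/35
  (585/23, 615/46) → P = 1785/23
  (47/2, 19/2) → P = 66

The binding constraints are -x + 12y = 135 and 4x - 2y = 75.
Solving simultaneously gives x = 585/23, y = 615/46.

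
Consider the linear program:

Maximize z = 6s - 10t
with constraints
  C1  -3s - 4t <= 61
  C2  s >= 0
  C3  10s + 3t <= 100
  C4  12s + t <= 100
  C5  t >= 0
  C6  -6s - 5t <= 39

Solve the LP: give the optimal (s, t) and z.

Vertices and z = 6s - 10t:
  (0, 100/3) → z = -1000/3
  (0, 0) → z = 0
  (100/13, 100/13) → z = -400/13
  (25/3, 0) → z = 50

The optimum lies where 12s + t = 100 and t = 0.
Solving simultaneously gives s = 25/3, t = 0.

s = 25/3, t = 0, maximum z = 50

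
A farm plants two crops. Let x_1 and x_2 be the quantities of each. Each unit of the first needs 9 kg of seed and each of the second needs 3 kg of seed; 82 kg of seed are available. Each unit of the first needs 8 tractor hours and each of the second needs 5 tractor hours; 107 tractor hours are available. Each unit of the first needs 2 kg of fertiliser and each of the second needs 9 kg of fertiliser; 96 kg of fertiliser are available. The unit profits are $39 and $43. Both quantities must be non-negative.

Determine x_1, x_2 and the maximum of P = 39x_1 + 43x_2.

Feasible corners and P = 39x_1 + 43x_2:
  (0, 0) → P = 0
  (0, 32/3) → P = 1376/3
  (82/9, 0) → P = 1066/3
  (6, 28/3) → P = 1906/3

The binding constraints are 9x_1 + 3x_2 = 82 and 2x_1 + 9x_2 = 96.
Solving simultaneously gives x_1 = 6, x_2 = 28/3.

x_1 = 6, x_2 = 28/3, maximum P = 1906/3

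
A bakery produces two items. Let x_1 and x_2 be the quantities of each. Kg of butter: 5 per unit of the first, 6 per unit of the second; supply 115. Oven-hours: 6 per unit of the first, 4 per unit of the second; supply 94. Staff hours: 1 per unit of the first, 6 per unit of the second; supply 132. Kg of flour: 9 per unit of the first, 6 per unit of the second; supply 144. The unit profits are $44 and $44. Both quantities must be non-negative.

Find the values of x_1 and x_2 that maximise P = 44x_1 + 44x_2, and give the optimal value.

x_1 = 13/2, x_2 = 55/4, maximum P = 891

Feasible corners and P = 44x_1 + 44x_2:
  (0, 0) → P = 0
  (0, 115/6) → P = 2530/3
  (47/3, 0) → P = 2068/3
  (13/2, 55/4) → P = 891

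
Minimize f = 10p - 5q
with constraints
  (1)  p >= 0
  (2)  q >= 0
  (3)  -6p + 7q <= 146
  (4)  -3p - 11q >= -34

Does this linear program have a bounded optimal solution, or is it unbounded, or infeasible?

bounded optimum

Feasible corners and f = 10p - 5q:
  (0, 0) → f = 0
  (0, 34/11) → f = -170/11
  (34/3, 0) → f = 340/3
The feasible region has finitely many vertices and no improving ray; the minimum is -170/11 at (0, 34/11).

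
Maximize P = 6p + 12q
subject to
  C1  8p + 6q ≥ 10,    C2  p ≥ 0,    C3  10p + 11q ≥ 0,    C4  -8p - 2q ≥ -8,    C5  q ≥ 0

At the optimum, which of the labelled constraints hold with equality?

Feasible corners and P = 6p + 12q:
  (0, 5/3) → P = 20
  (7/8, 1/2) → P = 45/4
  (0, 4) → P = 48

The maximum is at (0, 4). Substituting into each constraint, equality holds for C2 and C4; the remaining constraints have slack.

C2 and C4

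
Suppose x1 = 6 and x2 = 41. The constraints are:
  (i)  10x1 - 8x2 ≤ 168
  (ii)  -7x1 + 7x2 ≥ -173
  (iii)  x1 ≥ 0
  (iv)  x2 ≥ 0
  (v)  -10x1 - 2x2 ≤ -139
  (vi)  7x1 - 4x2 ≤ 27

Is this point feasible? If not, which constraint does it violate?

feasible

(i): -268 ≤ 168 ✓
(ii): 245 ≥ -173 ✓
(iii): 6 ≥ 0 ✓
(iv): 41 ≥ 0 ✓
(v): -142 ≤ -139 ✓
(vi): -122 ≤ 27 ✓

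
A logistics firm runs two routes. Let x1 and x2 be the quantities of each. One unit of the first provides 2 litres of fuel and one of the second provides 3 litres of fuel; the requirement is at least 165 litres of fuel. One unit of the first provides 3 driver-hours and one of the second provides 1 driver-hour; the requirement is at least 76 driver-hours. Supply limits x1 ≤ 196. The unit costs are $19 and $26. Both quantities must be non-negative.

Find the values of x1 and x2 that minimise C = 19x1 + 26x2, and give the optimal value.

x1 = 9, x2 = 49, minimum C = 1445

Corner points and C = 19x1 + 26x2:
  (0, 76) → C = 1976
  (165/2, 0) → C = 3135/2
  (196, 0) → C = 3724
  (9, 49) → C = 1445
The feasible region is unbounded (it extends along (0, 1)), but C strictly increases along every unbounded feasible direction, so there is no improving ray and the minimum is attained at a vertex.

The optimum lies where 2x1 + 3x2 = 165 and 3x1 + x2 = 76.
Solving simultaneously gives x1 = 9, x2 = 49.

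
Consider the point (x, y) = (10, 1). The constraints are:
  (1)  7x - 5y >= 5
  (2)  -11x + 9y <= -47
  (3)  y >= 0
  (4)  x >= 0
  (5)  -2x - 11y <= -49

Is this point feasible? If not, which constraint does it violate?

not feasible — violates (5)

Constraint (5): -2x - 11y = -31, which is not ≤ -49. All other constraints are satisfied.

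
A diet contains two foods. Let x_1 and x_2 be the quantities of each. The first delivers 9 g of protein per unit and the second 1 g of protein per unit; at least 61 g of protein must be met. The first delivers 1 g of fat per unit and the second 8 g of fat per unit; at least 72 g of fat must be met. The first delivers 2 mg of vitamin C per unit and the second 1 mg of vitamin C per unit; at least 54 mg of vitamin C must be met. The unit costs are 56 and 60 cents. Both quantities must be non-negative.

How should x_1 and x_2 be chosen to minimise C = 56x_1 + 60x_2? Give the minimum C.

Extreme points and C = 56x_1 + 60x_2:
  (0, 61) → C = 3660
  (72, 0) → C = 4032
  (1, 52) → C = 3176
  (24, 6) → C = 1704
The feasible region is unbounded (it extends along (0, 1), (1, 0)), but C strictly increases along every unbounded feasible direction, so there is no improving ray and the minimum is attained at a vertex.

At the optimal vertex, x_1 + 8x_2 = 72 and 2x_1 + x_2 = 54.
Solving simultaneously gives x_1 = 24, x_2 = 6.

x_1 = 24, x_2 = 6, minimum C = 1704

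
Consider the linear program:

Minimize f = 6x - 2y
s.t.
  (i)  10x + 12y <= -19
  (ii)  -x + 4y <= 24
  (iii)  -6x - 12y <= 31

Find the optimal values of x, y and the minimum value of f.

x = -103/9, y = 113/36, minimum f = -1349/18

Vertices and f = 6x - 2y:
  (-7, 17/4) → f = -101/2
  (3, -49/12) → f = 157/6
  (-103/9, 113/36) → f = -1349/18

The optimum lies where -x + 4y = 24 and -6x - 12y = 31.
Solving simultaneously gives x = -103/9, y = 113/36.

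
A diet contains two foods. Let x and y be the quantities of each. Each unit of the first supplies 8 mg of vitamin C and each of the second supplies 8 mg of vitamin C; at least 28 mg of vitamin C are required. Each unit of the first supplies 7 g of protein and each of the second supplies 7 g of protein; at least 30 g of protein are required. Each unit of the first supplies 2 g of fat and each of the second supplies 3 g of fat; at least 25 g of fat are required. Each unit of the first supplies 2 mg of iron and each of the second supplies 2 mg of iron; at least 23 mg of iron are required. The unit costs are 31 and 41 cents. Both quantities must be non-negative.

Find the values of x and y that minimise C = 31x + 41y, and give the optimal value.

Extreme points and C = 31x + 41y:
  (0, 23/2) → C = 943/2
  (25/2, 0) → C = 775/2
  (19/2, 2) → C = 753/2
The feasible region is unbounded (it extends along (0, 1), (1, 0)), but C strictly increases along every unbounded feasible direction, so there is no improving ray and the minimum is attained at a vertex.

The binding constraints are 2x + 3y = 25 and 2x + 2y = 23.
Solving simultaneously gives x = 19/2, y = 2.

x = 19/2, y = 2, minimum C = 753/2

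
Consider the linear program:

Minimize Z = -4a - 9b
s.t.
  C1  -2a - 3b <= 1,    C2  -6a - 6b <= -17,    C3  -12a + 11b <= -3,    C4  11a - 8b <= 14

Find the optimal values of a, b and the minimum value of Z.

a = 26/5, b = 27/5, minimum Z = -347/5

Feasible corners and Z = -4a - 9b:
  (205/138, 31/23) → Z = -1247/69
  (110/57, 103/114) → Z = -1807/114
  (26/5, 27/5) → Z = -347/5

The binding constraints are -12a + 11b = -3 and 11a - 8b = 14.
Solving simultaneously gives a = 26/5, b = 27/5.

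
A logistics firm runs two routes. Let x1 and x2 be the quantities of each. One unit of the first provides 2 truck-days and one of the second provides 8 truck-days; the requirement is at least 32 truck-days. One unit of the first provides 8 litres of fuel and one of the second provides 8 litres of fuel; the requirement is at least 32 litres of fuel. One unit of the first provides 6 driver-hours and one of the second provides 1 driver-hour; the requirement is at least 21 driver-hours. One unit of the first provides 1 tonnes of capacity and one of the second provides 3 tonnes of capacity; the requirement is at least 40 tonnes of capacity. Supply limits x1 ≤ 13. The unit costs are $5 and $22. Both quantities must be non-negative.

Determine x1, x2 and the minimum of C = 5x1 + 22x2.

Extreme points and C = 5x1 + 22x2:
  (0, 21) → C = 462
  (23/17, 219/17) → C = 4933/17
  (13, 9) → C = 263
The feasible region is unbounded (it extends along (0, 1)), but C strictly increases along every unbounded feasible direction, so there is no improving ray and the minimum is attained at a vertex.

The optimum lies where x1 + 3x2 = 40 and x1 = 13.
Solving simultaneously gives x1 = 13, x2 = 9.

x1 = 13, x2 = 9, minimum C = 263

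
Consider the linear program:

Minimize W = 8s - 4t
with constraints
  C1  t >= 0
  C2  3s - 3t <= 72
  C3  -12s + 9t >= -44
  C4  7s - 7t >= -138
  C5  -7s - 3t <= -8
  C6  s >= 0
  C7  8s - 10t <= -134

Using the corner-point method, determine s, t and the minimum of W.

Feasible corners and W = 8s - 4t:
  (1550/21, 1964/21) → W = 4544/21
  (823/24, 245/6) → W = 111
  (0, 138/7) → W = -552/7
  (0, 67/5) → W = -268/5

At the optimal vertex, 7s - 7t = -138 and s = 0.
Solving simultaneously gives s = 0, t = 138/7.

s = 0, t = 138/7, minimum W = -552/7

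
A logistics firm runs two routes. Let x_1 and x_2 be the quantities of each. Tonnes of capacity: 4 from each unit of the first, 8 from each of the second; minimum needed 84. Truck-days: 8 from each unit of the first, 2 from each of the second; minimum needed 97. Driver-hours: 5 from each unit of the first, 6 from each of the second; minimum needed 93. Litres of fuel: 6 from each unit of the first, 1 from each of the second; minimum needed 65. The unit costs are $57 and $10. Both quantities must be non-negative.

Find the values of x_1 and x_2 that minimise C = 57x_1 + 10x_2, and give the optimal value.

x_1 = 33/4, x_2 = 31/2, minimum C = 2501/4

Corner points and C = 57x_1 + 10x_2:
  (0, 65) → C = 650
  (21, 0) → C = 1197
  (15, 3) → C = 885
  (198/19, 259/38) → C = 12581/19
  (33/4, 31/2) → C = 2501/4
The feasible region is unbounded (it extends along (0, 1), (1, 0)), but C strictly increases along every unbounded feasible direction, so there is no improving ray and the minimum is attained at a vertex.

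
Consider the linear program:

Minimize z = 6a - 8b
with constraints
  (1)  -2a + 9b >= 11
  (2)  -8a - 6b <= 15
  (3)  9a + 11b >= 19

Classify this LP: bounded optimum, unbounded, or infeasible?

unbounded

From the feasible point (50/103, 137/103), moving in the direction (-6, 8) keeps every constraint satisfied while z decreases without bound.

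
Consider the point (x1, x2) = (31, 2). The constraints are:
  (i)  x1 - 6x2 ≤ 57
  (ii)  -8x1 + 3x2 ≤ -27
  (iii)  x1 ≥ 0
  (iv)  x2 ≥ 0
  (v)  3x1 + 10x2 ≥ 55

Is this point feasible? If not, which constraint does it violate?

feasible

(i): 19 ≤ 57 ✓
(ii): -242 ≤ -27 ✓
(iii): 31 ≥ 0 ✓
(iv): 2 ≥ 0 ✓
(v): 113 ≥ 55 ✓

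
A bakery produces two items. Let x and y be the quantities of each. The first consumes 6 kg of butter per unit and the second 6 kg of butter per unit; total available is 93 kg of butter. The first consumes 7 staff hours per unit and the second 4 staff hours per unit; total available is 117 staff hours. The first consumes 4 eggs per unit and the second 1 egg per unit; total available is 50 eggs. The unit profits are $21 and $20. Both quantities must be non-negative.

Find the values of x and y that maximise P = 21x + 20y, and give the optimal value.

Corner points and P = 21x + 20y:
  (0, 0) → P = 0
  (0, 31/2) → P = 310
  (25/2, 0) → P = 525/2
  (23/2, 4) → P = 643/2

At the optimal vertex, 6x + 6y = 93 and 4x + y = 50.
Solving simultaneously gives x = 23/2, y = 4.

x = 23/2, y = 4, maximum P = 643/2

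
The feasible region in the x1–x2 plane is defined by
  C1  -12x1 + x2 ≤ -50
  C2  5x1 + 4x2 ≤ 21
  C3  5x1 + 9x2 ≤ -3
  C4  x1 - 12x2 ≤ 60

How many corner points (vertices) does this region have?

3

Of the 6 pairwise boundary intersections, those satisfying every inequality are:
  (447/113, -286/113)
  (540/143, -670/143)
  (168/23, -101/23)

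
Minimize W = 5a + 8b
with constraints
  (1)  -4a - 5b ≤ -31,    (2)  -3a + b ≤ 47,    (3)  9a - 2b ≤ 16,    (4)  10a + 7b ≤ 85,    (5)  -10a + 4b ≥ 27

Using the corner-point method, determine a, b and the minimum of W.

a = -1/6, b = 19/3, minimum W = 299/6

Extreme points and W = 5a + 8b:
  (-204/19, 281/19) → W = 1228/19
  (-1/6, 19/3) → W = 299/6
  (-244/31, 725/31) → W = 4580/31
  (151/110, 112/11) → W = 1943/22

At the optimal vertex, -4a - 5b = -31 and -10a + 4b = 27.
Solving simultaneously gives a = -1/6, b = 19/3.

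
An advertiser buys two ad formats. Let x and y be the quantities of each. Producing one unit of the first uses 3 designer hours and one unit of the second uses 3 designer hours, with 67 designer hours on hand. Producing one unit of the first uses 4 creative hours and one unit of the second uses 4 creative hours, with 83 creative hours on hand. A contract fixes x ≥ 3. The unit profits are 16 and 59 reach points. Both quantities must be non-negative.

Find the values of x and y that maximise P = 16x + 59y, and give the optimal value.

Extreme points and P = 16x + 59y:
  (83/4, 0) → P = 332
  (3, 0) → P = 48
  (3, 71/4) → P = 4381/4

The optimum lies where 4x + 4y = 83 and x = 3.
Solving simultaneously gives x = 3, y = 71/4.

x = 3, y = 71/4, maximum P = 4381/4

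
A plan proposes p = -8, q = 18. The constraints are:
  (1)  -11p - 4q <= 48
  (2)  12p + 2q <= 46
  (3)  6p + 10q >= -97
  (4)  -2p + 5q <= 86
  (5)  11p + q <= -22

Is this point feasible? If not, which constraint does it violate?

Constraint (4): -2p + 5q = 106, which is not ≤ 86. All other constraints are satisfied.

not feasible — violates (4)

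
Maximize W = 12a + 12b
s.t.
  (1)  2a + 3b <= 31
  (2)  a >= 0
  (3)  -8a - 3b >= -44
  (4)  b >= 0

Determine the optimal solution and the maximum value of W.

Vertices and W = 12a + 12b:
  (0, 31/3) → W = 124
  (13/6, 80/9) → W = 398/3
  (0, 0) → W = 0
  (11/2, 0) → W = 66

The optimum lies where 2a + 3b = 31 and -8a - 3b = -44.
Solving simultaneously gives a = 13/6, b = 80/9.

a = 13/6, b = 80/9, maximum W = 398/3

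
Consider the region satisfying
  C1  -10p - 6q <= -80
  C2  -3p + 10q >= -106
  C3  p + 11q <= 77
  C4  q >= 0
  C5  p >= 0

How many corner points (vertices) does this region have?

4

Of the 10 pairwise boundary intersections, those satisfying every inequality are:
  (209/52, 345/52)
  (8, 0)
  (1936/43, 125/43)
  (106/3, 0)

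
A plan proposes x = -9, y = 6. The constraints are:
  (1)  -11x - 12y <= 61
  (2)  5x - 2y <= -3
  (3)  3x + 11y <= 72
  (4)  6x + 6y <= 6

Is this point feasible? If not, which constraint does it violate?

feasible

(1): 27 ≤ 61 ✓
(2): -57 ≤ -3 ✓
(3): 39 ≤ 72 ✓
(4): -18 ≤ 6 ✓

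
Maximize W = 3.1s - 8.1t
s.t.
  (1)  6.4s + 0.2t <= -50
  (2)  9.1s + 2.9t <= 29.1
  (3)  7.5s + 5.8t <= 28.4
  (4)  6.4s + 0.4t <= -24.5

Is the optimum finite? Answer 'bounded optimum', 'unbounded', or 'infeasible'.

From the feasible point (-14784/1781, 27838/1781), moving in the direction (0.2, -6.4) keeps every constraint satisfied while W increases without bound.

unbounded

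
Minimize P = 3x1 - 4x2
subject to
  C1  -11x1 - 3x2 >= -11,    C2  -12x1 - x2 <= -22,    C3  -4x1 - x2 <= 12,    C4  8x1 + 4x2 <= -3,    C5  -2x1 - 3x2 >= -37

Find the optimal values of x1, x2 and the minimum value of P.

x1 = 91/40, x2 = -53/10, minimum P = 1121/40

Extreme points and P = 3x1 - 4x2:
  (53/20, -121/20) → P = 643/20
  (17/4, -29) → P = 515/4
  (91/40, -53/10) → P = 1121/40
The feasible region is unbounded (it extends along (1, -4), (3, -11)), but P strictly increases along every unbounded feasible direction, so there is no improving ray and the minimum is attained at a vertex.

At the optimal vertex, -12x1 - x2 = -22 and 8x1 + 4x2 = -3.
Solving simultaneously gives x1 = 91/40, x2 = -53/10.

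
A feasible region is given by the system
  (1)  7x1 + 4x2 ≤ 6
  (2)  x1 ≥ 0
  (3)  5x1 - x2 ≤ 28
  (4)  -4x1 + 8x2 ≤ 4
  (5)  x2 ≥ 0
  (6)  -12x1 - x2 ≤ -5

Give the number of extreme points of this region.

4

The feasible vertices (each the meet of two boundaries and inside every other half-plane) are:
  (4/9, 13/18)
  (6/7, 0)
  (9/25, 17/25)
  (5/12, 0)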